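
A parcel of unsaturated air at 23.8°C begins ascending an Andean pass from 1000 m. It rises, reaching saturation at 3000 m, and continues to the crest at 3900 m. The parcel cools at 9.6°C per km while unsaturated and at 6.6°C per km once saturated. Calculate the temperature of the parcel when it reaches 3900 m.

1000 → 3000 m (dry, 9.6°C/km): ΔT = -9.6 × 2 = -19.2°C → T = 4.6°C
3000 → 3900 m (saturated, 6.6°C/km): ΔT = -6.6 × 0.9 = -5.94°C → T = -1.34°C

-1.34°C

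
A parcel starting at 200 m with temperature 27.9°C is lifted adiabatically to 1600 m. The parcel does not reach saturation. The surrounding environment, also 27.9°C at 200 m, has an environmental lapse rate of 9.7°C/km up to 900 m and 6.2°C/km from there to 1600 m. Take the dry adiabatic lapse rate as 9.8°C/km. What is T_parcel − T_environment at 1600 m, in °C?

Parcel:
  Dry to 1600 m: -9.8 × 1.4 km = -13.72°C, so T = 14.18°C.
Environment:
  Environment, lower layer to 900 m: -9.7 × 0.7 km = -6.79°C, so T = 21.11°C.
  Environment, upper layer to 1600 m: -6.2 × 0.7 km = -4.34°C, so T = 16.77°C.
T_parcel − T_env = 14.18 − 16.77 = -2.59°C

-2.59°C (parcel cooler than environment)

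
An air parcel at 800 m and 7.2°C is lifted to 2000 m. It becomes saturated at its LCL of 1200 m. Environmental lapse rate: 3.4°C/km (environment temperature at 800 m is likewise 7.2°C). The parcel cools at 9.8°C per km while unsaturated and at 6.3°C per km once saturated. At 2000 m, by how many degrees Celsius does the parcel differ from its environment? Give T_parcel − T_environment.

-4.88°C (parcel cooler than environment)

Parcel:
  800 → 1200 m (dry, 9.8°C/km): ΔT = -9.8 × 0.4 = -3.92°C → T = 3.28°C
  1200 → 2000 m (saturated, 6.3°C/km): ΔT = -6.3 × 0.8 = -5.04°C → T = -1.76°C
Environment:
  800 → 2000 m (environment, 3.4°C/km): ΔT = -3.4 × 1.2 = -4.08°C → T = 3.12°C
T_parcel − T_env = -1.76 − 3.12 = -4.88°C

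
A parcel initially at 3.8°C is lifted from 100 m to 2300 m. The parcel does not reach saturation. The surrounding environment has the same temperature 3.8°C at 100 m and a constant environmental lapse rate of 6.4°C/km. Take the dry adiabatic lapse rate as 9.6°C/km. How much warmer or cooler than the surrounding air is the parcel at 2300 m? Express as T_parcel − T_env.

-7.04°C (parcel cooler than environment)

Parcel:
  From 100 m to 2300 m (dry): cools by 9.6 × 2.2 = 21.12°C, giving -17.32°C.
Environment:
  From 100 m to 2300 m (environment): cools by 6.4 × 2.2 = 14.08°C, giving -10.28°C.
T_parcel − T_env = -17.32 − (-10.28) = -7.04°C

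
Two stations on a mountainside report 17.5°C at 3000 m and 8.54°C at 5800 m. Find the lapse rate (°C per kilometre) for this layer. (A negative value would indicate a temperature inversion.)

3.2°C/km

Γ = −ΔT/Δz = (17.5 − 8.54) / (5800 − 3000) m
  = 8.96°C / 2.8 km = 3.2°C/km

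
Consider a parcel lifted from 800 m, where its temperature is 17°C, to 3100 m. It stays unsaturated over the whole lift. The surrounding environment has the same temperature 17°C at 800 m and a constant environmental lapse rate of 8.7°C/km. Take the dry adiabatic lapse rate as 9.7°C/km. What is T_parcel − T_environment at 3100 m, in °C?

-2.3°C (parcel cooler than environment)

Parcel:
  800–3100 m, dry: Δz = 2.3 km ⇒ ΔT = -22.31°C; T = -5.31°C
Environment:
  800–3100 m, environment: Δz = 2.3 km ⇒ ΔT = -20.01°C; T = -3.01°C
T_parcel − T_env = -5.31 − (-3.01) = -2.3°C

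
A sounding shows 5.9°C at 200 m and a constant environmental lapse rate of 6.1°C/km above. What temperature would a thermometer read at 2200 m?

200–2200 m, environmental: Δz = 2 km ⇒ ΔT = -12.2°C; T = -6.3°C

-6.3°C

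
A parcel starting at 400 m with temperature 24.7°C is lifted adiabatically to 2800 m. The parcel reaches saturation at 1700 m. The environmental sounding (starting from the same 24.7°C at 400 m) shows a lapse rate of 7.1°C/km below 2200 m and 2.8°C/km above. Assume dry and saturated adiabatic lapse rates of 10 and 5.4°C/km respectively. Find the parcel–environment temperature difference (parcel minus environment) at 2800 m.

-4.48°C (parcel cooler than environment)

Parcel:
  400 → 1700 m (dry, 10°C/km): ΔT = -10 × 1.3 = -13°C → T = 11.7°C
  1700 → 2800 m (saturated, 5.4°C/km): ΔT = -5.4 × 1.1 = -5.94°C → T = 5.76°C
Environment:
  400 → 2200 m (environment, lower layer, 7.1°C/km): ΔT = -7.1 × 1.8 = -12.78°C → T = 11.92°C
  2200 → 2800 m (environment, upper layer, 2.8°C/km): ΔT = -2.8 × 0.6 = -1.68°C → T = 10.24°C
T_parcel − T_env = 5.76 − 10.24 = -4.48°C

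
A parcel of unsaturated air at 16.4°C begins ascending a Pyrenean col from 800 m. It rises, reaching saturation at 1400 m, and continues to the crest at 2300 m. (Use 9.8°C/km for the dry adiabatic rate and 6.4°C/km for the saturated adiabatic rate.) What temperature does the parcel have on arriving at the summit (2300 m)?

From 800 m to 1400 m (dry): cools by 9.8 × 0.6 = 5.88°C, giving 10.52°C.
From 1400 m to 2300 m (saturated): cools by 6.4 × 0.9 = 5.76°C, giving 4.76°C.

4.76°C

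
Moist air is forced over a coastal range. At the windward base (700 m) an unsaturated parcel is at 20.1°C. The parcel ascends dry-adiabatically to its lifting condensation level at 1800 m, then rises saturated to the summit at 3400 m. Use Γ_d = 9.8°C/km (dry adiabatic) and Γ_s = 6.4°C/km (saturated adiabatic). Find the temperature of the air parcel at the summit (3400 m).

700–1800 m, dry: Δz = 1.1 km ⇒ ΔT = -10.78°C; T = 9.32°C
1800–3400 m, saturated: Δz = 1.6 km ⇒ ΔT = -10.24°C; T = -0.92°C

-0.92°C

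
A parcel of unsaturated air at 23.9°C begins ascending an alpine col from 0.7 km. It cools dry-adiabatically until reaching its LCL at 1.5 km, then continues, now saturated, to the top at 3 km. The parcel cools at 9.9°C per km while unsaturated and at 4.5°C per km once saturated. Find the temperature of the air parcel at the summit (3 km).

9.23°C

Dry to 1500 m: -9.9 × 0.8 km = -7.92°C, so T = 15.98°C.
Saturated to 3000 m: -4.5 × 1.5 km = -6.75°C, so T = 9.23°C.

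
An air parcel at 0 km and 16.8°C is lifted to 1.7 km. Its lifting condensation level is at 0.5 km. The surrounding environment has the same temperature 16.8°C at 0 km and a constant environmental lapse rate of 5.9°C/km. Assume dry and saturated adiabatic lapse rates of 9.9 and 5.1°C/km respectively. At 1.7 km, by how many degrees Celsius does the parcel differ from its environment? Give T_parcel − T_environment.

-1.04°C (parcel cooler than environment)

Parcel:
  0–500 m, dry: Δz = 0.5 km ⇒ ΔT = -4.95°C; T = 11.85°C
  500–1700 m, saturated: Δz = 1.2 km ⇒ ΔT = -6.12°C; T = 5.73°C
Environment:
  0–1700 m, environment: Δz = 1.7 km ⇒ ΔT = -10.03°C; T = 6.77°C
T_parcel − T_env = 5.73 − 6.77 = -1.04°C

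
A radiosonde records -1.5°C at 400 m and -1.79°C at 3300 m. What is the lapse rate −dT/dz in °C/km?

0.1°C/km

Γ = −ΔT/Δz = (-1.5 − (-1.79)) / (3300 − 400) m
  = 0.29°C / 2.9 km = 0.1°C/km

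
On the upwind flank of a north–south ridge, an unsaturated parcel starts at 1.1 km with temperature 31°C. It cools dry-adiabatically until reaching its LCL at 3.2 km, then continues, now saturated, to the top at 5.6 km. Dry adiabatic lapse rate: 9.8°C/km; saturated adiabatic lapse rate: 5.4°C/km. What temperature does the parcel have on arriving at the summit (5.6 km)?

-2.54°C

1100 → 3200 m (dry, 9.8°C/km): ΔT = -9.8 × 2.1 = -20.58°C → T = 10.42°C
3200 → 5600 m (saturated, 5.4°C/km): ΔT = -5.4 × 2.4 = -12.96°C → T = -2.54°C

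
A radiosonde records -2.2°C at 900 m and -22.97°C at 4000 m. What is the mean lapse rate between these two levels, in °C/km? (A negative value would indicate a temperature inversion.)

Γ = −ΔT/Δz = (-2.2 − (-22.97)) / (4000 − 900) m
  = 20.77°C / 3.1 km = 6.7°C/km

6.7°C/km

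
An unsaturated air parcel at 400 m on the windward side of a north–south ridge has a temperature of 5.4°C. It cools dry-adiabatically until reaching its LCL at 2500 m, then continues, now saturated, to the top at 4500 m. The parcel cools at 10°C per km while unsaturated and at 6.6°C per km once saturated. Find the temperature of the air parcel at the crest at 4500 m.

From 400 m to 2500 m (dry): cools by 10 × 2.1 = 21°C, giving -15.6°C.
From 2500 m to 4500 m (saturated): cools by 6.6 × 2 = 13.2°C, giving -28.8°C.

-28.8°C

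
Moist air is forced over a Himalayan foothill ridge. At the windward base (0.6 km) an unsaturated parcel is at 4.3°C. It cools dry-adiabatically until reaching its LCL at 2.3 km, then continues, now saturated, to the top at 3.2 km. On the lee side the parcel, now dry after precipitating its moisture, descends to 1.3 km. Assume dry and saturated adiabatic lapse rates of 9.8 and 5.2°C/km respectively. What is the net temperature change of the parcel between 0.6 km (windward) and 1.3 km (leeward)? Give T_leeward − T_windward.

From 600 m to 2300 m (dry): cools by 9.8 × 1.7 = 16.66°C, giving -12.36°C.
From 2300 m to 3200 m (saturated): cools by 5.2 × 0.9 = 4.68°C, giving -17.04°C.
From 3200 m to 1300 m (dry descent): warms by 9.8 × 1.9 = 18.62°C, giving 1.58°C.
Net change vs windward start: 1.58 − 4.3 = -2.72°C

-2.72°C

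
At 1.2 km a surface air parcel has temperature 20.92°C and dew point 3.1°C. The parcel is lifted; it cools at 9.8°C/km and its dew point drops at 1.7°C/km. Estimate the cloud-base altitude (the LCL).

T and T_d converge at 9.8 − 1.7 = 8.1°C per km
Height above start = (20.92 − 3.1) / 8.1 = 2.2 km
LCL altitude = 1200 m + 2200 m = 3400 m

3.4 km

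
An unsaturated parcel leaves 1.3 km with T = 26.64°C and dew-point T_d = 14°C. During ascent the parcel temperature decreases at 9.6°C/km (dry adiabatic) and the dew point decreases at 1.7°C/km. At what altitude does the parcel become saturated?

T and T_d converge at 9.6 − 1.7 = 7.9°C per km
Height above start = (26.64 − 14) / 7.9 = 1.6 km
LCL altitude = 1300 m + 1600 m = 2900 m

2.9 km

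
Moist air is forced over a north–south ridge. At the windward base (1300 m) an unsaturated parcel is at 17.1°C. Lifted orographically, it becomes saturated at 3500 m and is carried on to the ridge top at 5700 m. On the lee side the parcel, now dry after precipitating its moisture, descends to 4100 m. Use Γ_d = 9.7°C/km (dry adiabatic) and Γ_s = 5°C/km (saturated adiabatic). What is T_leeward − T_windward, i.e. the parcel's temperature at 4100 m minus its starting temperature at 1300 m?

From 1300 m to 3500 m (dry): cools by 9.7 × 2.2 = 21.34°C, giving -4.24°C.
From 3500 m to 5700 m (saturated): cools by 5 × 2.2 = 11°C, giving -15.24°C.
From 5700 m to 4100 m (dry descent): warms by 9.7 × 1.6 = 15.52°C, giving 0.28°C.
Net change vs windward start: 0.28 − 17.1 = -16.82°C

-16.82°C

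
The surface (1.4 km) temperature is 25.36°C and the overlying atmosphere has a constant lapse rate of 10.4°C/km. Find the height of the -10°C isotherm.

Height above start = (25.36 − (-10)) / 10.4 = 3.4 km
Altitude = 1400 m + 3400 m = 4800 m

4.8 km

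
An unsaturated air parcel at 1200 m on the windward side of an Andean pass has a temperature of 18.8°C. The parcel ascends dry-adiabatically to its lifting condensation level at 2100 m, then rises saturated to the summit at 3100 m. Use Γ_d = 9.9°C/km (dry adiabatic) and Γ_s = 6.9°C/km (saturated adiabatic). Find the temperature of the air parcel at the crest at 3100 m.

2.99°C

Dry to 2100 m: -9.9 × 0.9 km = -8.91°C, so T = 9.89°C.
Saturated to 3100 m: -6.9 × 1 km = -6.9°C, so T = 2.99°C.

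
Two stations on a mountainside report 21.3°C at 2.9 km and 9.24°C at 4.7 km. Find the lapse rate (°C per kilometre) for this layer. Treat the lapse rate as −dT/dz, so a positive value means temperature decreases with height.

Γ = −ΔT/Δz = (21.3 − 9.24) / (4700 − 2900) m
  = 12.06°C / 1.8 km = 6.7°C/km

6.7°C/km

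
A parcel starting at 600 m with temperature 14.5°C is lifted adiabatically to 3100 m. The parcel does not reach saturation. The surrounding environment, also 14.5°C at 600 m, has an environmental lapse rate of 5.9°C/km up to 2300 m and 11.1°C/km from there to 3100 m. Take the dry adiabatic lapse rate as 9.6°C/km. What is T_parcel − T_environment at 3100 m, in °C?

Parcel:
  From 600 m to 3100 m (dry): cools by 9.6 × 2.5 = 24°C, giving -9.5°C.
Environment:
  From 600 m to 2300 m (environment, lower layer): cools by 5.9 × 1.7 = 10.03°C, giving 4.47°C.
  From 2300 m to 3100 m (environment, upper layer): cools by 11.1 × 0.8 = 8.88°C, giving -4.41°C.
T_parcel − T_env = -9.5 − (-4.41) = -5.09°C

-5.09°C (parcel cooler than environment)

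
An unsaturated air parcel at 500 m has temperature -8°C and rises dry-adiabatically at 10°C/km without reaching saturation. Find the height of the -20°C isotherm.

1700 m

Height above start = (-8 − (-20)) / 10 = 1.2 km
Altitude = 500 m + 1200 m = 1700 m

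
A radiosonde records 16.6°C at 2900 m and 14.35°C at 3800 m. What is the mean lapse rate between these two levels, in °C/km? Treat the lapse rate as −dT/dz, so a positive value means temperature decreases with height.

Γ = −ΔT/Δz = (16.6 − 14.35) / (3800 − 2900) m
  = 2.25°C / 0.9 km = 2.5°C/km

2.5°C/km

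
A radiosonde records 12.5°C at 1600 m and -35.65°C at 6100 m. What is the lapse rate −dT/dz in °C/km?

10.7°C/km

Γ = −ΔT/Δz = (12.5 − (-35.65)) / (6100 − 1600) m
  = 48.15°C / 4.5 km = 10.7°C/km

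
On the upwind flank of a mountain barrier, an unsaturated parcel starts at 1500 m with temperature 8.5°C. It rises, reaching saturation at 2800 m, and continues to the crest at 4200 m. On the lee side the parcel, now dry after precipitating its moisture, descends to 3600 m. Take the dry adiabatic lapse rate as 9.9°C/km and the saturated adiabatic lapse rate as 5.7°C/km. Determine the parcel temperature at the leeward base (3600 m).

-6.41°C

From 1500 m to 2800 m (dry): cools by 9.9 × 1.3 = 12.87°C, giving -4.37°C.
From 2800 m to 4200 m (saturated): cools by 5.7 × 1.4 = 7.98°C, giving -12.35°C.
From 4200 m to 3600 m (dry descent): warms by 9.9 × 0.6 = 5.94°C, giving -6.41°C.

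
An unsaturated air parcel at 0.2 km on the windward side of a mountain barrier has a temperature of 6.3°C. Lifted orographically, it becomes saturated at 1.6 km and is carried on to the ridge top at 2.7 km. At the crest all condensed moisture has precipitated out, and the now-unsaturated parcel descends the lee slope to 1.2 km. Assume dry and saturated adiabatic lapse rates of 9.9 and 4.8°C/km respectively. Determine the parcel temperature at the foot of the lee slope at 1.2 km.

2.01°C

200 → 1600 m (dry, 9.9°C/km): ΔT = -9.9 × 1.4 = -13.86°C → T = -7.56°C
1600 → 2700 m (saturated, 4.8°C/km): ΔT = -4.8 × 1.1 = -5.28°C → T = -12.84°C
2700 → 1200 m (dry descent, 9.9°C/km): ΔT = +9.9 × 1.5 = +14.85°C → T = 2.01°C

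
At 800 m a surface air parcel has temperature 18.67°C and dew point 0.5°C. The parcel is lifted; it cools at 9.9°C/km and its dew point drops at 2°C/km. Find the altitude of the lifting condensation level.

T and T_d converge at 9.9 − 2 = 7.9°C per km
Height above start = (18.67 − 0.5) / 7.9 = 2.3 km
LCL altitude = 800 m + 2300 m = 3100 m

3100 m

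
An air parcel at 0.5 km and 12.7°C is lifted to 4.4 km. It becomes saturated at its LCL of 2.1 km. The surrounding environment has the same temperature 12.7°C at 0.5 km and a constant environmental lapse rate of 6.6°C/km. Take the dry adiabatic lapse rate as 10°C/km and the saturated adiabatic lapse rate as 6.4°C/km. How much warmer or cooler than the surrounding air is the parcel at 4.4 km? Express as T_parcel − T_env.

Parcel:
  500–2100 m, dry: Δz = 1.6 km ⇒ ΔT = -16°C; T = -3.3°C
  2100–4400 m, saturated: Δz = 2.3 km ⇒ ΔT = -14.72°C; T = -18.02°C
Environment:
  500–4400 m, environment: Δz = 3.9 km ⇒ ΔT = -25.74°C; T = -13.04°C
T_parcel − T_env = -18.02 − (-13.04) = -4.98°C

-4.98°C (parcel cooler than environment)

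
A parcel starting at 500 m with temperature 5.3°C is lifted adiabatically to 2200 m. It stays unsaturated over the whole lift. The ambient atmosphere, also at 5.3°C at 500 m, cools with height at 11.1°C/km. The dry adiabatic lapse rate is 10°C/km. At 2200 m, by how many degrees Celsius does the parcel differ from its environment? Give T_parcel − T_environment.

Parcel:
  500 → 2200 m (dry, 10°C/km): ΔT = -10 × 1.7 = -17°C → T = -11.7°C
Environment:
  500 → 2200 m (environment, 11.1°C/km): ΔT = -11.1 × 1.7 = -18.87°C → T = -13.57°C
T_parcel − T_env = -11.7 − (-13.57) = +1.87°C

+1.87°C (parcel warmer than environment)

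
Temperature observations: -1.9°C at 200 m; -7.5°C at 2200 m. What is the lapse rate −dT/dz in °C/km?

Γ = −ΔT/Δz = (-1.9 − (-7.5)) / (2200 − 200) m
  = 5.6°C / 2 km = 2.8°C/km

2.8°C/km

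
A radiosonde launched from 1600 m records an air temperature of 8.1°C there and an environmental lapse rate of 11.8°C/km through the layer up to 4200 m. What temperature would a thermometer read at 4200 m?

-22.58°C

1600–4200 m, environmental: Δz = 2.6 km ⇒ ΔT = -30.68°C; T = -22.58°C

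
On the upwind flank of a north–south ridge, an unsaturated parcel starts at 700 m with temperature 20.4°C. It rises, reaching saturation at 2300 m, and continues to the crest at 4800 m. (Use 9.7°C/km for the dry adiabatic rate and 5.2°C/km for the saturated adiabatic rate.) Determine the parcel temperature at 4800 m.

700 → 2300 m (dry, 9.7°C/km): ΔT = -9.7 × 1.6 = -15.52°C → T = 4.88°C
2300 → 4800 m (saturated, 5.2°C/km): ΔT = -5.2 × 2.5 = -13°C → T = -8.12°C

-8.12°C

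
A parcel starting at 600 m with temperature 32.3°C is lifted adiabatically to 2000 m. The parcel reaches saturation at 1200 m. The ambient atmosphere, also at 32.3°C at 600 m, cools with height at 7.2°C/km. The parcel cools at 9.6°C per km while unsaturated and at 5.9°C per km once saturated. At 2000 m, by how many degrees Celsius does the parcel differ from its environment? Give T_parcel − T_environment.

Parcel:
  Dry to 1200 m: -9.6 × 0.6 km = -5.76°C, so T = 26.54°C.
  Saturated to 2000 m: -5.9 × 0.8 km = -4.72°C, so T = 21.82°C.
Environment:
  Environment to 2000 m: -7.2 × 1.4 km = -10.08°C, so T = 22.22°C.
T_parcel − T_env = 21.82 − 22.22 = -0.4°C

-0.4°C (parcel cooler than environment)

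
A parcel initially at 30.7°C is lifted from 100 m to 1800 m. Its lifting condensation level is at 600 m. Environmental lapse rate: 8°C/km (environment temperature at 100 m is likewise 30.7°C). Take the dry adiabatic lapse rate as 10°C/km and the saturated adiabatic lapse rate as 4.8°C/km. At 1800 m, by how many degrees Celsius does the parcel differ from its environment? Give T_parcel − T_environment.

+2.84°C (parcel warmer than environment)

Parcel:
  Dry to 600 m: -10 × 0.5 km = -5°C, so T = 25.7°C.
  Saturated to 1800 m: -4.8 × 1.2 km = -5.76°C, so T = 19.94°C.
Environment:
  Environment to 1800 m: -8 × 1.7 km = -13.6°C, so T = 17.1°C.
T_parcel − T_env = 19.94 − 17.1 = +2.84°C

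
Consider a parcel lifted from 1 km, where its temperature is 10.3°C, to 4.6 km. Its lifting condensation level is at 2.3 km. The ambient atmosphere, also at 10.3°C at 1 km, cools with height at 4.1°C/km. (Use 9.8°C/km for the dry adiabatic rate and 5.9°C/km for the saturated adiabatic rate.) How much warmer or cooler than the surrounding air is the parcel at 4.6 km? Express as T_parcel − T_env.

Parcel:
  Dry to 2300 m: -9.8 × 1.3 km = -12.74°C, so T = -2.44°C.
  Saturated to 4600 m: -5.9 × 2.3 km = -13.57°C, so T = -16.01°C.
Environment:
  Environment to 4600 m: -4.1 × 3.6 km = -14.76°C, so T = -4.46°C.
T_parcel − T_env = -16.01 − (-4.46) = -11.55°C

-11.55°C (parcel cooler than environment)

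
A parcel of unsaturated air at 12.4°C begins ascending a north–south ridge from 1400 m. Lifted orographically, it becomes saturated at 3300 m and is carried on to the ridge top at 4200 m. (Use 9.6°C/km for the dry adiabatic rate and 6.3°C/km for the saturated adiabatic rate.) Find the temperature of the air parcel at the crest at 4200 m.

Dry to 3300 m: -9.6 × 1.9 km = -18.24°C, so T = -5.84°C.
Saturated to 4200 m: -6.3 × 0.9 km = -5.67°C, so T = -11.51°C.

-11.51°C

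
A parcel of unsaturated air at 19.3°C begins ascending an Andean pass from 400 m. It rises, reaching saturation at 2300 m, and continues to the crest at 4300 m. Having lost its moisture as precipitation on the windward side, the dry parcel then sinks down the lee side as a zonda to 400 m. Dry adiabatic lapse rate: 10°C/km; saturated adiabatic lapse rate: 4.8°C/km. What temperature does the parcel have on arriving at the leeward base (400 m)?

Dry to 2300 m: -10 × 1.9 km = -19°C, so T = 0.3°C.
Saturated to 4300 m: -4.8 × 2 km = -9.6°C, so T = -9.3°C.
Dry descent to 400 m: +10 × 3.9 km = +39°C, so T = 29.7°C.

29.7°C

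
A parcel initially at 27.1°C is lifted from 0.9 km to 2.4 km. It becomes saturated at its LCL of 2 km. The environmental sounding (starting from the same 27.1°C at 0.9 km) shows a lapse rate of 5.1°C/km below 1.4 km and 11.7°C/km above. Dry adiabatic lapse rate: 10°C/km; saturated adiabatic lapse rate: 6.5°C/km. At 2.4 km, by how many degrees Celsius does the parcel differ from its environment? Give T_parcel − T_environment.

+0.65°C (parcel warmer than environment)

Parcel:
  From 900 m to 2000 m (dry): cools by 10 × 1.1 = 11°C, giving 16.1°C.
  From 2000 m to 2400 m (saturated): cools by 6.5 × 0.4 = 2.6°C, giving 13.5°C.
Environment:
  From 900 m to 1400 m (environment, lower layer): cools by 5.1 × 0.5 = 2.55°C, giving 24.55°C.
  From 1400 m to 2400 m (environment, upper layer): cools by 11.7 × 1 = 11.7°C, giving 12.85°C.
T_parcel − T_env = 13.5 − 12.85 = +0.65°C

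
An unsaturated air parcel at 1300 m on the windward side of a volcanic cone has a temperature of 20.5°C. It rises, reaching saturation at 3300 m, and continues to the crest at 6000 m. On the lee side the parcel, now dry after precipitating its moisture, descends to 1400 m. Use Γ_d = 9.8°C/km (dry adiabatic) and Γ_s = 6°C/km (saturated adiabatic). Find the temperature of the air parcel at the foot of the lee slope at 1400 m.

1300–3300 m, dry: Δz = 2 km ⇒ ΔT = -19.6°C; T = 0.9°C
3300–6000 m, saturated: Δz = 2.7 km ⇒ ΔT = -16.2°C; T = -15.3°C
6000–1400 m, dry descent: Δz = 4.6 km ⇒ ΔT = +45.08°C; T = 29.78°C

29.78°C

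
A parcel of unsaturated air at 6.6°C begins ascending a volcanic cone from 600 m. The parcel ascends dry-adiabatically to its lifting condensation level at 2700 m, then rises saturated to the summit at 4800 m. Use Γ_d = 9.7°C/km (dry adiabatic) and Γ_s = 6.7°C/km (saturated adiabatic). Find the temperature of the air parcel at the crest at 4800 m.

-27.84°C

600–2700 m, dry: Δz = 2.1 km ⇒ ΔT = -20.37°C; T = -13.77°C
2700–4800 m, saturated: Δz = 2.1 km ⇒ ΔT = -14.07°C; T = -27.84°C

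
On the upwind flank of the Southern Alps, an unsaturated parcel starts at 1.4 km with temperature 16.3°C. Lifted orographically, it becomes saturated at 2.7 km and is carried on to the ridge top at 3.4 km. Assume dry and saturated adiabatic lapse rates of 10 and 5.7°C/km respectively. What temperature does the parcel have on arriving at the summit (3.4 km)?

-0.69°C

1400–2700 m, dry: Δz = 1.3 km ⇒ ΔT = -13°C; T = 3.3°C
2700–3400 m, saturated: Δz = 0.7 km ⇒ ΔT = -3.99°C; T = -0.69°C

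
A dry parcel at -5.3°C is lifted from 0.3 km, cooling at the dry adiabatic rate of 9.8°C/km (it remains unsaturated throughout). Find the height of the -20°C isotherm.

Height above start = (-5.3 − (-20)) / 9.8 = 1.5 km
Altitude = 300 m + 1500 m = 1800 m

1.8 km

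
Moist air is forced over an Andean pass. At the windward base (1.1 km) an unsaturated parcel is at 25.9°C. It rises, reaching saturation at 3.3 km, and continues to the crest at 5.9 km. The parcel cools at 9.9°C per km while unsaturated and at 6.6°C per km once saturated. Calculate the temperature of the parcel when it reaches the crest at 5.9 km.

-13.04°C

1100 → 3300 m (dry, 9.9°C/km): ΔT = -9.9 × 2.2 = -21.78°C → T = 4.12°C
3300 → 5900 m (saturated, 6.6°C/km): ΔT = -6.6 × 2.6 = -17.16°C → T = -13.04°C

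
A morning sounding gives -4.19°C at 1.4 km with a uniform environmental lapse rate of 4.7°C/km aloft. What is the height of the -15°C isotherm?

Height above start = (-4.19 − (-15)) / 4.7 = 2.3 km
Altitude = 1400 m + 2300 m = 3700 m

3.7 km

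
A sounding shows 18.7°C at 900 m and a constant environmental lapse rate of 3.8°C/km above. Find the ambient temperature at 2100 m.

14.14°C

900 → 2100 m (environmental, 3.8°C/km): ΔT = -3.8 × 1.2 = -4.56°C → T = 14.14°C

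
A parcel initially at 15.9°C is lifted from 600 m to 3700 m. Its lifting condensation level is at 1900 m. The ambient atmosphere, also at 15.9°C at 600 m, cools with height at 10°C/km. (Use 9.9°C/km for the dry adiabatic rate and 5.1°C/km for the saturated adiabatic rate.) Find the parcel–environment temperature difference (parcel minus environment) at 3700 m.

Parcel:
  From 600 m to 1900 m (dry): cools by 9.9 × 1.3 = 12.87°C, giving 3.03°C.
  From 1900 m to 3700 m (saturated): cools by 5.1 × 1.8 = 9.18°C, giving -6.15°C.
Environment:
  From 600 m to 3700 m (environment): cools by 10 × 3.1 = 31°C, giving -15.1°C.
T_parcel − T_env = -6.15 − (-15.1) = +8.95°C

+8.95°C (parcel warmer than environment)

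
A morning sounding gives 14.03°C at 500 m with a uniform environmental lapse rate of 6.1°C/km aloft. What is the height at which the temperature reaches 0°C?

Height above start = (14.03 − 0) / 6.1 = 2.3 km
Altitude = 500 m + 2300 m = 2800 m

2800 m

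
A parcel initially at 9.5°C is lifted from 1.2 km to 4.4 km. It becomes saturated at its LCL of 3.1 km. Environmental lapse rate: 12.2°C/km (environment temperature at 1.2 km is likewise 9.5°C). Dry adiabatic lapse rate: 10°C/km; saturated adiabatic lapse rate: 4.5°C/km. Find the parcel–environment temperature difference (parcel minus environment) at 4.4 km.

Parcel:
  From 1200 m to 3100 m (dry): cools by 10 × 1.9 = 19°C, giving -9.5°C.
  From 3100 m to 4400 m (saturated): cools by 4.5 × 1.3 = 5.85°C, giving -15.35°C.
Environment:
  From 1200 m to 4400 m (environment): cools by 12.2 × 3.2 = 39.04°C, giving -29.54°C.
T_parcel − T_env = -15.35 − (-29.54) = +14.19°C

+14.19°C (parcel warmer than environment)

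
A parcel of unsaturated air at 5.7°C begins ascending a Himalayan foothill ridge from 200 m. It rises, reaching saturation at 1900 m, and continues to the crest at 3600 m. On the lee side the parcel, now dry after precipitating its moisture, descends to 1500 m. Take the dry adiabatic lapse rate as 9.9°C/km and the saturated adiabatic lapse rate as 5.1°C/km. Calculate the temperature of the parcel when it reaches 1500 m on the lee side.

From 200 m to 1900 m (dry): cools by 9.9 × 1.7 = 16.83°C, giving -11.13°C.
From 1900 m to 3600 m (saturated): cools by 5.1 × 1.7 = 8.67°C, giving -19.8°C.
From 3600 m to 1500 m (dry descent): warms by 9.9 × 2.1 = 20.79°C, giving 0.99°C.

0.99°C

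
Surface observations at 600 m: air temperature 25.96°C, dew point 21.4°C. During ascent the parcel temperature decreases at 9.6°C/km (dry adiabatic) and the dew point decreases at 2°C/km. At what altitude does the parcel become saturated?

1200 m

T and T_d converge at 9.6 − 2 = 7.6°C per km
Height above start = (25.96 − 21.4) / 7.6 = 0.6 km
LCL altitude = 600 m + 600 m = 1200 m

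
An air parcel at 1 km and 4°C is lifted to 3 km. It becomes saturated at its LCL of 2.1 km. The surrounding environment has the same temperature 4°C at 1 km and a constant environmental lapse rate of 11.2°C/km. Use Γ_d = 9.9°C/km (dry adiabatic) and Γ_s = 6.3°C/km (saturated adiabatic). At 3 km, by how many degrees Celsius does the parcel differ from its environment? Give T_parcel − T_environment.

Parcel:
  1000 → 2100 m (dry, 9.9°C/km): ΔT = -9.9 × 1.1 = -10.89°C → T = -6.89°C
  2100 → 3000 m (saturated, 6.3°C/km): ΔT = -6.3 × 0.9 = -5.67°C → T = -12.56°C
Environment:
  1000 → 3000 m (environment, 11.2°C/km): ΔT = -11.2 × 2 = -22.4°C → T = -18.4°C
T_parcel − T_env = -12.56 − (-18.4) = +5.84°C

+5.84°C (parcel warmer than environment)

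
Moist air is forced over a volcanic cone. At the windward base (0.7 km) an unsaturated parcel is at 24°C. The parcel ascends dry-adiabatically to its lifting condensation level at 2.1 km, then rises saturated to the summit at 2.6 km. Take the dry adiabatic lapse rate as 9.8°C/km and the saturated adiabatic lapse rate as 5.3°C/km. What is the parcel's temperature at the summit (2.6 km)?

7.63°C

700 → 2100 m (dry, 9.8°C/km): ΔT = -9.8 × 1.4 = -13.72°C → T = 10.28°C
2100 → 2600 m (saturated, 5.3°C/km): ΔT = -5.3 × 0.5 = -2.65°C → T = 7.63°C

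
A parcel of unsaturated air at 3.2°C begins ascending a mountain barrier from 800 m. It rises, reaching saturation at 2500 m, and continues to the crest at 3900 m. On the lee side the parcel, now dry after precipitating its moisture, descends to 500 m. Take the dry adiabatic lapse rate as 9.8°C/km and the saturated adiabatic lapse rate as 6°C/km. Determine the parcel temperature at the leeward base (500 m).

From 800 m to 2500 m (dry): cools by 9.8 × 1.7 = 16.66°C, giving -13.46°C.
From 2500 m to 3900 m (saturated): cools by 6 × 1.4 = 8.4°C, giving -21.86°C.
From 3900 m to 500 m (dry descent): warms by 9.8 × 3.4 = 33.32°C, giving 11.46°C.

11.46°C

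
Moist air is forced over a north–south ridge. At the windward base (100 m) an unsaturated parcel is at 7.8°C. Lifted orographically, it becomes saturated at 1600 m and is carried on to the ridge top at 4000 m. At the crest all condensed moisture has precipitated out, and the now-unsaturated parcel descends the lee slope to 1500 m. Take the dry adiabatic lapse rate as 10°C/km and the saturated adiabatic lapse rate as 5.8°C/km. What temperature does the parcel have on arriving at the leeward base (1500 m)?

3.88°C

100 → 1600 m (dry, 10°C/km): ΔT = -10 × 1.5 = -15°C → T = -7.2°C
1600 → 4000 m (saturated, 5.8°C/km): ΔT = -5.8 × 2.4 = -13.92°C → T = -21.12°C
4000 → 1500 m (dry descent, 10°C/km): ΔT = +10 × 2.5 = +25°C → T = 3.88°C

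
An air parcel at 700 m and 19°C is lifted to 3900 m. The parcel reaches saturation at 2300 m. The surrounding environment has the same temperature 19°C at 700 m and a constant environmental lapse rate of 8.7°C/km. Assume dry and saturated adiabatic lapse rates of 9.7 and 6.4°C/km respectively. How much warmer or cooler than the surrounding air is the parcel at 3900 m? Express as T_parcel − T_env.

+2.08°C (parcel warmer than environment)

Parcel:
  700 → 2300 m (dry, 9.7°C/km): ΔT = -9.7 × 1.6 = -15.52°C → T = 3.48°C
  2300 → 3900 m (saturated, 6.4°C/km): ΔT = -6.4 × 1.6 = -10.24°C → T = -6.76°C
Environment:
  700 → 3900 m (environment, 8.7°C/km): ΔT = -8.7 × 3.2 = -27.84°C → T = -8.84°C
T_parcel − T_env = -6.76 − (-8.84) = +2.08°C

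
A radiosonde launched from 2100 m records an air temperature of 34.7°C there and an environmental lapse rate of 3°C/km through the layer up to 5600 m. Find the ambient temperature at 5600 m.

2100–5600 m, environmental: Δz = 3.5 km ⇒ ΔT = -10.5°C; T = 24.2°C

24.2°C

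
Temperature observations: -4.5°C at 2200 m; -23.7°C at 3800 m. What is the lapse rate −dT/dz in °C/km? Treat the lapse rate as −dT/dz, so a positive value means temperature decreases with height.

12°C/km

Γ = −ΔT/Δz = (-4.5 − (-23.7)) / (3800 − 2200) m
  = 19.2°C / 1.6 km = 12°C/km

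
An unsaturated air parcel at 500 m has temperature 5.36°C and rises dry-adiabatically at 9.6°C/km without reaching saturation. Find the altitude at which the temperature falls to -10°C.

2100 m

Height above start = (5.36 − (-10)) / 9.6 = 1.6 km
Altitude = 500 m + 1600 m = 2100 m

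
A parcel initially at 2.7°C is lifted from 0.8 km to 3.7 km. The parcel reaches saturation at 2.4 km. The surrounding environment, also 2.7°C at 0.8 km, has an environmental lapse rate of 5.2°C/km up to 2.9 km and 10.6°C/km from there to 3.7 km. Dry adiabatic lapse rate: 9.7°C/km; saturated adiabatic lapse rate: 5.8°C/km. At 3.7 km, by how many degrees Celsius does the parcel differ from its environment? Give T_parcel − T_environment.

-3.66°C (parcel cooler than environment)

Parcel:
  From 800 m to 2400 m (dry): cools by 9.7 × 1.6 = 15.52°C, giving -12.82°C.
  From 2400 m to 3700 m (saturated): cools by 5.8 × 1.3 = 7.54°C, giving -20.36°C.
Environment:
  From 800 m to 2900 m (environment, lower layer): cools by 5.2 × 2.1 = 10.92°C, giving -8.22°C.
  From 2900 m to 3700 m (environment, upper layer): cools by 10.6 × 0.8 = 8.48°C, giving -16.7°C.
T_parcel − T_env = -20.36 − (-16.7) = -3.66°C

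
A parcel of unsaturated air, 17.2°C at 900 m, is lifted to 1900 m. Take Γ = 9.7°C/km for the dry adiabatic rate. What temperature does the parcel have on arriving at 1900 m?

7.5°C

900–1900 m, dry adiabatic: Δz = 1 km ⇒ ΔT = -9.7°C; T = 7.5°C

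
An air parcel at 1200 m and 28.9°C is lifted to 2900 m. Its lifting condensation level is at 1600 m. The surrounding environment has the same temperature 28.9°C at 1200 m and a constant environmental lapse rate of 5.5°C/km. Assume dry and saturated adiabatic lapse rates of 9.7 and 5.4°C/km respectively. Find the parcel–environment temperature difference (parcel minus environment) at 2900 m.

Parcel:
  Dry to 1600 m: -9.7 × 0.4 km = -3.88°C, so T = 25.02°C.
  Saturated to 2900 m: -5.4 × 1.3 km = -7.02°C, so T = 18°C.
Environment:
  Environment to 2900 m: -5.5 × 1.7 km = -9.35°C, so T = 19.55°C.
T_parcel − T_env = 18 − 19.55 = -1.55°C

-1.55°C (parcel cooler than environment)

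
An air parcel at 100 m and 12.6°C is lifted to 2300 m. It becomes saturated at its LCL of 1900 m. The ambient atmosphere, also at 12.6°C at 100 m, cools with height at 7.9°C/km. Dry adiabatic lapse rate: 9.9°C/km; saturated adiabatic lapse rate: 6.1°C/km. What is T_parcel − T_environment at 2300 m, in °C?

Parcel:
  From 100 m to 1900 m (dry): cools by 9.9 × 1.8 = 17.82°C, giving -5.22°C.
  From 1900 m to 2300 m (saturated): cools by 6.1 × 0.4 = 2.44°C, giving -7.66°C.
Environment:
  From 100 m to 2300 m (environment): cools by 7.9 × 2.2 = 17.38°C, giving -4.78°C.
T_parcel − T_env = -7.66 − (-4.78) = -2.88°C

-2.88°C (parcel cooler than environment)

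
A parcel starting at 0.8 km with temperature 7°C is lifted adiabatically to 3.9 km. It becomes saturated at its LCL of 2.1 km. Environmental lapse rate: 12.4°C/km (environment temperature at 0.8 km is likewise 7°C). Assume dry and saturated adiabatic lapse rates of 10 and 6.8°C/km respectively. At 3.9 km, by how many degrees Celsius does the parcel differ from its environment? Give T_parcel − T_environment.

+13.2°C (parcel warmer than environment)

Parcel:
  Dry to 2100 m: -10 × 1.3 km = -13°C, so T = -6°C.
  Saturated to 3900 m: -6.8 × 1.8 km = -12.24°C, so T = -18.24°C.
Environment:
  Environment to 3900 m: -12.4 × 3.1 km = -38.44°C, so T = -31.44°C.
T_parcel − T_env = -18.24 − (-31.44) = +13.2°C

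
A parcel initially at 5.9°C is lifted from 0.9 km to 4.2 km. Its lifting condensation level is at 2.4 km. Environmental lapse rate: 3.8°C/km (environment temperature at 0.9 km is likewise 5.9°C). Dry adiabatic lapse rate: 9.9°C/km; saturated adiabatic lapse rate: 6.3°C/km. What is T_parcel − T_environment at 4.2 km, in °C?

Parcel:
  From 900 m to 2400 m (dry): cools by 9.9 × 1.5 = 14.85°C, giving -8.95°C.
  From 2400 m to 4200 m (saturated): cools by 6.3 × 1.8 = 11.34°C, giving -20.29°C.
Environment:
  From 900 m to 4200 m (environment): cools by 3.8 × 3.3 = 12.54°C, giving -6.64°C.
T_parcel − T_env = -20.29 − (-6.64) = -13.65°C

-13.65°C (parcel cooler than environment)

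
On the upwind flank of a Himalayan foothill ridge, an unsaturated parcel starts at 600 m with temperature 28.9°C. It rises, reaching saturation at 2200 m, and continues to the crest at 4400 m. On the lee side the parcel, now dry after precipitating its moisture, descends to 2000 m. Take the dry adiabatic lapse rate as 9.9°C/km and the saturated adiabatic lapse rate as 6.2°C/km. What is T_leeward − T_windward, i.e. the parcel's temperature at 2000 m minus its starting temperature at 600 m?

600–2200 m, dry: Δz = 1.6 km ⇒ ΔT = -15.84°C; T = 13.06°C
2200–4400 m, saturated: Δz = 2.2 km ⇒ ΔT = -13.64°C; T = -0.58°C
4400–2000 m, dry descent: Δz = 2.4 km ⇒ ΔT = +23.76°C; T = 23.18°C
Net change vs windward start: 23.18 − 28.9 = -5.72°C

-5.72°C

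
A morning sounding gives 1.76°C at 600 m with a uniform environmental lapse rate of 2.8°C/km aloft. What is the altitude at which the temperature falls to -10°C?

Height above start = (1.76 − (-10)) / 2.8 = 4.2 km
Altitude = 600 m + 4200 m = 4800 m

4800 m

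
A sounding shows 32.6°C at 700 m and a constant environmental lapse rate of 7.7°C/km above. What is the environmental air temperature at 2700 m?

700 → 2700 m (environmental, 7.7°C/km): ΔT = -7.7 × 2 = -15.4°C → T = 17.2°C

17.2°C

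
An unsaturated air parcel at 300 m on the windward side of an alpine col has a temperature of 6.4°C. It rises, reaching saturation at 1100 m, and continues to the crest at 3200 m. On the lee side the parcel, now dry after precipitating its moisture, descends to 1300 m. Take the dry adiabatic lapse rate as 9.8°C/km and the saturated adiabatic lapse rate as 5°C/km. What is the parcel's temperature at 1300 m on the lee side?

From 300 m to 1100 m (dry): cools by 9.8 × 0.8 = 7.84°C, giving -1.44°C.
From 1100 m to 3200 m (saturated): cools by 5 × 2.1 = 10.5°C, giving -11.94°C.
From 3200 m to 1300 m (dry descent): warms by 9.8 × 1.9 = 18.62°C, giving 6.68°C.

6.68°C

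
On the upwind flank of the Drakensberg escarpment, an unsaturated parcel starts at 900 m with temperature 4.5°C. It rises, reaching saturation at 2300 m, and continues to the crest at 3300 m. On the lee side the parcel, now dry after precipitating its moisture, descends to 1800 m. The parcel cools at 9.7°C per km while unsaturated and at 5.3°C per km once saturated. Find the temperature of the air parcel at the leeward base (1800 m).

0.17°C

900–2300 m, dry: Δz = 1.4 km ⇒ ΔT = -13.58°C; T = -9.08°C
2300–3300 m, saturated: Δz = 1 km ⇒ ΔT = -5.3°C; T = -14.38°C
3300–1800 m, dry descent: Δz = 1.5 km ⇒ ΔT = +14.55°C; T = 0.17°C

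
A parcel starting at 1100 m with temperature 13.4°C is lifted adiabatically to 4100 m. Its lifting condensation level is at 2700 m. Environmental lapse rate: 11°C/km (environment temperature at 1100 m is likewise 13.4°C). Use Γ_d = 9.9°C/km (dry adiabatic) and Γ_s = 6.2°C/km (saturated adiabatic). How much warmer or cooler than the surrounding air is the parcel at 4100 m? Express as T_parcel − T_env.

+8.48°C (parcel warmer than environment)

Parcel:
  1100–2700 m, dry: Δz = 1.6 km ⇒ ΔT = -15.84°C; T = -2.44°C
  2700–4100 m, saturated: Δz = 1.4 km ⇒ ΔT = -8.68°C; T = -11.12°C
Environment:
  1100–4100 m, environment: Δz = 3 km ⇒ ΔT = -33°C; T = -19.6°C
T_parcel − T_env = -11.12 − (-19.6) = +8.48°C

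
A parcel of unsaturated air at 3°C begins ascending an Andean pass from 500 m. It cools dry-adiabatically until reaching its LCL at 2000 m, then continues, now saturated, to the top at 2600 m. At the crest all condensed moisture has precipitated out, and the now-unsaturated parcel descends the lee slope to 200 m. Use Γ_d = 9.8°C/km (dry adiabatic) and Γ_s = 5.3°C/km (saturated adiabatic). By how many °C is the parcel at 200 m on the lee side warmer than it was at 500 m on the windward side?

+5.64°C

Dry to 2000 m: -9.8 × 1.5 km = -14.7°C, so T = -11.7°C.
Saturated to 2600 m: -5.3 × 0.6 km = -3.18°C, so T = -14.88°C.
Dry descent to 200 m: +9.8 × 2.4 km = +23.52°C, so T = 8.64°C.
Net change vs windward start: 8.64 − 3 = +5.64°C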